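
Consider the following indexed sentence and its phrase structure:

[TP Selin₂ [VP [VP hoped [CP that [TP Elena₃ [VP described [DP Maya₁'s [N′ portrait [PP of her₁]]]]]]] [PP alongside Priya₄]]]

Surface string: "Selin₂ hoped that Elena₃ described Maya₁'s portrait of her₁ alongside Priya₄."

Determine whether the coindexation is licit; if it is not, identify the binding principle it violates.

Principle B

The two coindexed NPs are *Maya₁* and *her₁*.
*her₁* is a pronoun. Its binding domain is the possessed DP, whose subject is Maya₁.
*Maya₁* c-commands it within that domain and carries the same index.
The pronoun is locally bound → Principle B violation.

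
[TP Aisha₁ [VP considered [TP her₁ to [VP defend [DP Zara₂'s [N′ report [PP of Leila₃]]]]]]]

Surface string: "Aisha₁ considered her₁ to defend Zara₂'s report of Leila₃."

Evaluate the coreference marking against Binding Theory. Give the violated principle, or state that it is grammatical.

The two coindexed NPs are *Aisha₁* and *her₁*.
*her₁* is a pronoun. Its binding domain is the matrix TP, whose subject is Aisha₁.
*Aisha₁* c-commands it within that domain and carries the same index.
The pronoun is locally bound → Principle B violation.

Principle B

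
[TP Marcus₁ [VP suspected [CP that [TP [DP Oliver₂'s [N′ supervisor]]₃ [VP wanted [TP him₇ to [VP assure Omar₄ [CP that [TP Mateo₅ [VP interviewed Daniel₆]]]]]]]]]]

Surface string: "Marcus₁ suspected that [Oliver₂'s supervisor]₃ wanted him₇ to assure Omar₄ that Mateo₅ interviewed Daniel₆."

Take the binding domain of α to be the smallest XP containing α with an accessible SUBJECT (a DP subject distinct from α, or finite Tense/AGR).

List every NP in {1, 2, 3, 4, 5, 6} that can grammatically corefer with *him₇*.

{1, 2}

*him* is a pronoun, so Principle B applies: it must be free in its binding domain.
Binding domain of *him₇*: the embedded TP, whose subject is [Oliver₂'s supervisor]₃.
*Marcus₁* c-commands the pronoun but from outside its binding domain, and is not c-commanded by it → coindexation permitted.
*Oliver₂* and the pronoun do not c-command one another → neither Principle B nor Principle C is at stake; coindexation permitted.
*[Oliver₂'s supervisor]₃* c-commands the pronoun within its binding domain → coindexation would violate Principle B.
*Omar₄*: the pronoun c-commands this R-expression → coindexation would violate Principle C on *Omar₄*.
*Mateo₅*: the pronoun c-commands this R-expression → coindexation would violate Principle C on *Mateo₅*.
*Daniel₆*: the pronoun c-commands this R-expression → coindexation would violate Principle C on *Daniel₆*.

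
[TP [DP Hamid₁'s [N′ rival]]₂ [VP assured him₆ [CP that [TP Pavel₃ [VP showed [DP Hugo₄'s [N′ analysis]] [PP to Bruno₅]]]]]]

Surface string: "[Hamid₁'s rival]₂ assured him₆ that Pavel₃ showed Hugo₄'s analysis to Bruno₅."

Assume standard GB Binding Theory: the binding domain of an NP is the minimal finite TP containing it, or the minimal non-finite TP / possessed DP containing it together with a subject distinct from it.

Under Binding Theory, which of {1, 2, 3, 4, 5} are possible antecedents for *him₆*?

*him* is a pronoun, so Principle B applies: it must be free in its binding domain.
Binding domain of *him₆*: the matrix TP, whose subject is [Hamid₁'s rival]₂.
*Hamid₁* and the pronoun do not c-command one another → neither Principle B nor Principle C is at stake; coindexation permitted.
*[Hamid₁'s rival]₂* c-commands the pronoun within its binding domain → coindexation would violate Principle B.
*Pavel₃*: the pronoun c-commands this R-expression → coindexation would violate Principle C on *Pavel₃*.
*Hugo₄*: the pronoun c-commands this R-expression → coindexation would violate Principle C on *Hugo₄*.
*Bruno₅*: the pronoun c-commands this R-expression → coindexation would violate Principle C on *Bruno₅*.

{1}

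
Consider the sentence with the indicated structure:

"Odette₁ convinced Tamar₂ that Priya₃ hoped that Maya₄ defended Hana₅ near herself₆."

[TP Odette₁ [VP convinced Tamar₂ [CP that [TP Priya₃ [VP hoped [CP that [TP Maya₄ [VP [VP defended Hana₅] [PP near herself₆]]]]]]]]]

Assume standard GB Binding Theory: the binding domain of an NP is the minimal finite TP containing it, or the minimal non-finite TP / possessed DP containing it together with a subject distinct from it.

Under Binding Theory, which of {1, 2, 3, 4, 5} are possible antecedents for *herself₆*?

*herself* is an anaphor, so Principle A applies: it must be bound in its binding domain.
Binding domain of *herself₆*: the embedded TP, whose subject is Maya₄.
*Odette₁* c-commands the anaphor but is outside its binding domain → cannot satisfy Principle A.
*Tamar₂* c-commands the anaphor but is outside its binding domain → cannot satisfy Principle A.
*Priya₃* c-commands the anaphor but is outside its binding domain → cannot satisfy Principle A.
*Maya₄* c-commands the anaphor within its binding domain → licit binder.
*Hana₅* does not c-command the anaphor → cannot bind it.

{4}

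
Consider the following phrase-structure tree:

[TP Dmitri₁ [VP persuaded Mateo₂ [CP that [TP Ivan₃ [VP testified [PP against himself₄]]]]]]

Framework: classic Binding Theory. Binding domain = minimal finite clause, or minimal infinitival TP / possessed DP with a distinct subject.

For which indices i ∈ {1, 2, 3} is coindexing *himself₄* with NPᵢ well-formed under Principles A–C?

*himself* is an anaphor, so Principle A applies: it must be bound in its binding domain.
Binding domain of *himself₄*: the embedded TP, whose subject is Ivan₃.
*Dmitri₁* c-commands the anaphor but is outside its binding domain → cannot satisfy Principle A.
*Mateo₂* c-commands the anaphor but is outside its binding domain → cannot satisfy Principle A.
*Ivan₃* c-commands the anaphor within its binding domain → licit binder.

{3}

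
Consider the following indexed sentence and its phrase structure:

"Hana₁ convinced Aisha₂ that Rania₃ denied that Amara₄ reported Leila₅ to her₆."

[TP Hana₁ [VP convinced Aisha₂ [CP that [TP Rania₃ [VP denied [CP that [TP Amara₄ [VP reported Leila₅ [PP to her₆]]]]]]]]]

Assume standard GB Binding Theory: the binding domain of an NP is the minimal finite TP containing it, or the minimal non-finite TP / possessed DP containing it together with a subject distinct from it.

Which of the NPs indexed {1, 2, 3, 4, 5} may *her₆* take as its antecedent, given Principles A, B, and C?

{1, 2, 3}

*her* is a pronoun, so Principle B applies: it must be free in its binding domain.
Binding domain of *her₆*: the embedded TP, whose subject is Amara₄.
*Hana₁* c-commands the pronoun but from outside its binding domain, and is not c-commanded by it → coindexation permitted.
*Aisha₂* c-commands the pronoun but from outside its binding domain, and is not c-commanded by it → coindexation permitted.
*Rania₃* c-commands the pronoun but from outside its binding domain, and is not c-commanded by it → coindexation permitted.
*Amara₄* c-commands the pronoun within its binding domain → coindexation would violate Principle B.
*Leila₅* c-commands the pronoun within its binding domain → coindexation would violate Principle B.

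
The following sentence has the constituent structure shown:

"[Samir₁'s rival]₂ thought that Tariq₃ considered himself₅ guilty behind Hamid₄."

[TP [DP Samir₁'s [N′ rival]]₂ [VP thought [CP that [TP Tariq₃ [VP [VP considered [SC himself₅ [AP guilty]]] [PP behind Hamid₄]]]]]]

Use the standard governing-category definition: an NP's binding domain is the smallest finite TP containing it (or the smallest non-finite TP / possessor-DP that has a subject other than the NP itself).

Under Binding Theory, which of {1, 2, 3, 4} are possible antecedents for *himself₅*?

*himself* is an anaphor, so Principle A applies: it must be bound in its binding domain.
Binding domain of *himself₅*: the embedded TP, whose subject is Tariq₃.
*Samir₁* does not c-command the anaphor → cannot bind it.
*[Samir₁'s rival]₂* c-commands the anaphor but is outside its binding domain → cannot satisfy Principle A.
*Tariq₃* c-commands the anaphor within its binding domain → licit binder.
*Hamid₄* does not c-command the anaphor → cannot bind it.

{3}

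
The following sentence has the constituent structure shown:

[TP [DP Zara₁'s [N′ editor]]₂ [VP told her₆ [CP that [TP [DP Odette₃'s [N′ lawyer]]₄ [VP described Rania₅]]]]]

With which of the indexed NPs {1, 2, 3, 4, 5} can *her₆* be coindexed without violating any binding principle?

{1}

*her* is a pronoun, so Principle B applies: it must be free in its binding domain.
Binding domain of *her₆*: the matrix TP, whose subject is [Zara₁'s editor]₂.
*Zara₁* and the pronoun do not c-command one another → neither Principle B nor Principle C is at stake; coindexation permitted.
*[Zara₁'s editor]₂* c-commands the pronoun within its binding domain → coindexation would violate Principle B.
*Odette₃*: the pronoun c-commands this R-expression → coindexation would violate Principle C on *Odette₃*.
*[Odette₃'s lawyer]₄*: the pronoun c-commands this R-expression → coindexation would violate Principle C on *[Odette₃'s lawyer]₄*.
*Rania₅*: the pronoun c-commands this R-expression → coindexation would violate Principle C on *Rania₅*.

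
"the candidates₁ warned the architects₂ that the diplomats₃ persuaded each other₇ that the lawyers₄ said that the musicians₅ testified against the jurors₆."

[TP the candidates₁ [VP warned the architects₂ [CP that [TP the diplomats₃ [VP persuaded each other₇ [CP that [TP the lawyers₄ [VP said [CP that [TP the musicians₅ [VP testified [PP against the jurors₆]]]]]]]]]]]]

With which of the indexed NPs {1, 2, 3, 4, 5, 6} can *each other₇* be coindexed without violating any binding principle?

*each other* is an anaphor, so Principle A applies: it must be bound in its binding domain.
Binding domain of *each other₇*: the embedded TP, whose subject is the diplomats₃.
*the candidates₁* c-commands the anaphor but is outside its binding domain → cannot satisfy Principle A.
*the architects₂* c-commands the anaphor but is outside its binding domain → cannot satisfy Principle A.
*the diplomats₃* c-commands the anaphor within its binding domain → licit binder.
*the lawyers₄* does not c-command the anaphor → cannot bind it.
*the musicians₅* does not c-command the anaphor → cannot bind it.
*the jurors₆* does not c-command the anaphor → cannot bind it.

{3}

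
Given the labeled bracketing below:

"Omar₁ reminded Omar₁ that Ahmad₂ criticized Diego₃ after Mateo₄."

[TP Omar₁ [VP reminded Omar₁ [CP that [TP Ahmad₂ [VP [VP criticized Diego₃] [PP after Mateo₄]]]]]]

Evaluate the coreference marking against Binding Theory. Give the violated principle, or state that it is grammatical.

Principle C

The two coindexed NPs are *Omar₁* (the lower occurrence) and *Omar₁* (the higher occurrence).
*Omar₁* (the lower occurrence) is an R-expression. Principle C requires it to be free everywhere.
*Omar₁* (the higher occurrence) c-commands it and carries the same index.
The R-expression is bound → Principle C violation.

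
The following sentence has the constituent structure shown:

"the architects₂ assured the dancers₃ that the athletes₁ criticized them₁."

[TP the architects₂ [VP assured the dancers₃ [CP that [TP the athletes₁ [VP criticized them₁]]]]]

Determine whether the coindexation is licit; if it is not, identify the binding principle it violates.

The two coindexed NPs are *the athletes₁* and *them₁*.
*them₁* is a pronoun. Its binding domain is the embedded TP, whose subject is the athletes₁.
*the athletes₁* c-commands it within that domain and carries the same index.
The pronoun is locally bound → Principle B violation.

Principle B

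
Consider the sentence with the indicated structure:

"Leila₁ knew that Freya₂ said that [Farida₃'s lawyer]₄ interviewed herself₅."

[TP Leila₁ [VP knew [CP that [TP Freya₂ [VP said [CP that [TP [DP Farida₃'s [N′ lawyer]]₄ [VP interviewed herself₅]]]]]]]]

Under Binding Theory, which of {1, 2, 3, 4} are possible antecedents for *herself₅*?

{4}

*herself* is an anaphor, so Principle A applies: it must be bound in its binding domain.
Binding domain of *herself₅*: the embedded TP, whose subject is [Farida₃'s lawyer]₄.
*Leila₁* c-commands the anaphor but is outside its binding domain → cannot satisfy Principle A.
*Freya₂* c-commands the anaphor but is outside its binding domain → cannot satisfy Principle A.
*Farida₃* does not c-command the anaphor → cannot bind it.
*[Farida₃'s lawyer]₄* c-commands the anaphor within its binding domain → licit binder.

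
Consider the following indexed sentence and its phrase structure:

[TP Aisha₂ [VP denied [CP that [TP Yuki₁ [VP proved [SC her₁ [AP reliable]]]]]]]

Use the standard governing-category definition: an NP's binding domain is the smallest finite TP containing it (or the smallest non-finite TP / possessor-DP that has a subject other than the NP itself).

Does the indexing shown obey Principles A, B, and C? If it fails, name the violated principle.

The two coindexed NPs are *Yuki₁* and *her₁*.
*her₁* is a pronoun. Its binding domain is the embedded TP, whose subject is Yuki₁.
*Yuki₁* c-commands it within that domain and carries the same index.
The pronoun is locally bound → Principle B violation.

Principle B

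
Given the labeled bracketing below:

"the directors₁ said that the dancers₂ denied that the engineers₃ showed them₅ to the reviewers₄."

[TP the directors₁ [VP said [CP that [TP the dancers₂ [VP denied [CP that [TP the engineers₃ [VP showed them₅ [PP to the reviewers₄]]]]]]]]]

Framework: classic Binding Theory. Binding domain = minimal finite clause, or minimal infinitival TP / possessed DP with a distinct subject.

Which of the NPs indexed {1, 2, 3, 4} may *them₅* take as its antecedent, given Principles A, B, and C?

{1, 2}

*them* is a pronoun, so Principle B applies: it must be free in its binding domain.
Binding domain of *them₅*: the embedded TP, whose subject is the engineers₃.
*the directors₁* c-commands the pronoun but from outside its binding domain, and is not c-commanded by it → coindexation permitted.
*the dancers₂* c-commands the pronoun but from outside its binding domain, and is not c-commanded by it → coindexation permitted.
*the engineers₃* c-commands the pronoun within its binding domain → coindexation would violate Principle B.
*the reviewers₄*: the pronoun c-commands this R-expression → coindexation would violate Principle C on *the reviewers₄*.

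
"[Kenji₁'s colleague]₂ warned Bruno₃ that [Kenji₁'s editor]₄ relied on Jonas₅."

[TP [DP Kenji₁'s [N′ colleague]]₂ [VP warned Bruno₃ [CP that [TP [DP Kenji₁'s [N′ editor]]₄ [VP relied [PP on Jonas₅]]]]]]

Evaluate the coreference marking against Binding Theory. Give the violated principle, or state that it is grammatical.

The two coindexed NPs are *Kenji₁* and *Kenji₁*.
*Kenji₁* is an R-expression; no coindexed NP c-commands it, so Principle C holds.
*Kenji₁* is an R-expression; *Kenji₁* does not c-command it, and no other NP shares its index, so Principle C is satisfied.
All principles are respected.

grammatical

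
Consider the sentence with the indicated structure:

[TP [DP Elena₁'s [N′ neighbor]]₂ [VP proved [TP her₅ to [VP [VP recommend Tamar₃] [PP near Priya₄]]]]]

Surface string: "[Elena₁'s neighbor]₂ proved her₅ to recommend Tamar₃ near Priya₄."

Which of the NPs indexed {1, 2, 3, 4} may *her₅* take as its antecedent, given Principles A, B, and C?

{1}

*her* is a pronoun, so Principle B applies: it must be free in its binding domain.
Binding domain of *her₅*: the matrix TP, whose subject is [Elena₁'s neighbor]₂.
*Elena₁* and the pronoun do not c-command one another → neither Principle B nor Principle C is at stake; coindexation permitted.
*[Elena₁'s neighbor]₂* c-commands the pronoun within its binding domain → coindexation would violate Principle B.
*Tamar₃*: the pronoun c-commands this R-expression → coindexation would violate Principle C on *Tamar₃*.
*Priya₄*: the pronoun c-commands this R-expression → coindexation would violate Principle C on *Priya₄*.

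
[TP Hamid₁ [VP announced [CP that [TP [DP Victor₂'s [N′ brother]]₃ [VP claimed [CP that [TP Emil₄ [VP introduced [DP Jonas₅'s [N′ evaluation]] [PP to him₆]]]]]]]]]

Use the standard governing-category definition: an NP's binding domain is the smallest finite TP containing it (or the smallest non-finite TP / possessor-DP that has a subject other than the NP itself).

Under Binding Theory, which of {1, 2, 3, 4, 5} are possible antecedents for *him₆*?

*him* is a pronoun, so Principle B applies: it must be free in its binding domain.
Binding domain of *him₆*: the embedded TP, whose subject is Emil₄.
*Hamid₁* c-commands the pronoun but from outside its binding domain, and is not c-commanded by it → coindexation permitted.
*Victor₂* and the pronoun do not c-command one another → neither Principle B nor Principle C is at stake; coindexation permitted.
*[Victor₂'s brother]₃* c-commands the pronoun but from outside its binding domain, and is not c-commanded by it → coindexation permitted.
*Emil₄* c-commands the pronoun within its binding domain → coindexation would violate Principle B.
*Jonas₅* and the pronoun do not c-command one another → neither Principle B nor Principle C is at stake; coindexation permitted.

{1, 2, 3, 5}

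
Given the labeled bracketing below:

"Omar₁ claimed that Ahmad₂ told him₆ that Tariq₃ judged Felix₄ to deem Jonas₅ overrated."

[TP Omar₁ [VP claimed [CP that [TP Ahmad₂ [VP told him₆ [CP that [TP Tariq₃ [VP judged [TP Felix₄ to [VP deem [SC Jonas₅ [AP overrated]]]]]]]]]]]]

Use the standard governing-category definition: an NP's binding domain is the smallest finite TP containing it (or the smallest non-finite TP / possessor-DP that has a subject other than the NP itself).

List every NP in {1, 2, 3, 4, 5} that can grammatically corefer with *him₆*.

*him* is a pronoun, so Principle B applies: it must be free in its binding domain.
Binding domain of *him₆*: the embedded TP, whose subject is Ahmad₂.
*Omar₁* c-commands the pronoun but from outside its binding domain, and is not c-commanded by it → coindexation permitted.
*Ahmad₂* c-commands the pronoun within its binding domain → coindexation would violate Principle B.
*Tariq₃*: the pronoun c-commands this R-expression → coindexation would violate Principle C on *Tariq₃*.
*Felix₄*: the pronoun c-commands this R-expression → coindexation would violate Principle C on *Felix₄*.
*Jonas₅*: the pronoun c-commands this R-expression → coindexation would violate Principle C on *Jonas₅*.

{1}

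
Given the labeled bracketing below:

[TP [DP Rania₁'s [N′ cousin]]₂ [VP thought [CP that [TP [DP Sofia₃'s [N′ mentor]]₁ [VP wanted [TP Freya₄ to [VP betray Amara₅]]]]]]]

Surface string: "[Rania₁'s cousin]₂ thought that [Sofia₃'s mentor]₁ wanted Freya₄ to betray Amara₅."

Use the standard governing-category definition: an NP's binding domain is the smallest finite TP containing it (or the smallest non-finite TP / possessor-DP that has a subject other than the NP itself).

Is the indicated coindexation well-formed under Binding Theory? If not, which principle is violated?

grammatical

The two coindexed NPs are *[Sofia₃'s mentor]₁* and *Rania₁*.
*Rania₁* is an R-expression; no coindexed NP c-commands it, so Principle C holds.
*[Sofia₃'s mentor]₁* is an R-expression; *Rania₁* does not c-command it, and no other NP shares its index, so Principle C is satisfied.
All principles are respected.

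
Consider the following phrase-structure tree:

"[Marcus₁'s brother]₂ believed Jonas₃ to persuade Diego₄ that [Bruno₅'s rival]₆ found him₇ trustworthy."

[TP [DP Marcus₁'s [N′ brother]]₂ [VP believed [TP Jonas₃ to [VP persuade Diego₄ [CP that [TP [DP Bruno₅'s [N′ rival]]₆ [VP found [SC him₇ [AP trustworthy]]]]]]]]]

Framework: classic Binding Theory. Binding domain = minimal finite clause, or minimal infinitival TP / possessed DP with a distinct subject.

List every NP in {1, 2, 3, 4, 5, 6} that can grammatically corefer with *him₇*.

*him* is a pronoun, so Principle B applies: it must be free in its binding domain.
Binding domain of *him₇*: the embedded TP, whose subject is [Bruno₅'s rival]₆.
*Marcus₁* and the pronoun do not c-command one another → neither Principle B nor Principle C is at stake; coindexation permitted.
*[Marcus₁'s brother]₂* c-commands the pronoun but from outside its binding domain, and is not c-commanded by it → coindexation permitted.
*Jonas₃* c-commands the pronoun but from outside its binding domain, and is not c-commanded by it → coindexation permitted.
*Diego₄* c-commands the pronoun but from outside its binding domain, and is not c-commanded by it → coindexation permitted.
*Bruno₅* and the pronoun do not c-command one another → neither Principle B nor Principle C is at stake; coindexation permitted.
*[Bruno₅'s rival]₆* c-commands the pronoun within its binding domain → coindexation would violate Principle B.

{1, 2, 3, 4, 5}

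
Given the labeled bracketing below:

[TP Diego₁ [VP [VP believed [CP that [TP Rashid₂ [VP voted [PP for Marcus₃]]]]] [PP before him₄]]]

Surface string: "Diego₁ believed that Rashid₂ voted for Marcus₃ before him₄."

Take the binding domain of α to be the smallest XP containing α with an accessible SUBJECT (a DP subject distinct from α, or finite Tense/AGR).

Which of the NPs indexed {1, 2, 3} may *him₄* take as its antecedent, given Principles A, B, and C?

*him* is a pronoun, so Principle B applies: it must be free in its binding domain.
Binding domain of *him₄*: the matrix TP, whose subject is Diego₁.
*Diego₁* c-commands the pronoun within its binding domain → coindexation would violate Principle B.
*Rashid₂* and the pronoun do not c-command one another → neither Principle B nor Principle C is at stake; coindexation permitted.
*Marcus₃* and the pronoun do not c-command one another → neither Principle B nor Principle C is at stake; coindexation permitted.

{2, 3}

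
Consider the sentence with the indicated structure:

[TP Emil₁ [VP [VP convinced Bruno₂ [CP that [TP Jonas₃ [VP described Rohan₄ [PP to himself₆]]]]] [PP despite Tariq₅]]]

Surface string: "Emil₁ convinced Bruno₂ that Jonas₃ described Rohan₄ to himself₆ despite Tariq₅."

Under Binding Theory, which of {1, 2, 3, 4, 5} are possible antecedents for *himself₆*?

{3, 4}

*himself* is an anaphor, so Principle A applies: it must be bound in its binding domain.
Binding domain of *himself₆*: the embedded TP, whose subject is Jonas₃.
*Emil₁* c-commands the anaphor but is outside its binding domain → cannot satisfy Principle A.
*Bruno₂* c-commands the anaphor but is outside its binding domain → cannot satisfy Principle A.
*Jonas₃* c-commands the anaphor within its binding domain → licit binder.
*Rohan₄* c-commands the anaphor within its binding domain → licit binder.
*Tariq₅* does not c-command the anaphor → cannot bind it.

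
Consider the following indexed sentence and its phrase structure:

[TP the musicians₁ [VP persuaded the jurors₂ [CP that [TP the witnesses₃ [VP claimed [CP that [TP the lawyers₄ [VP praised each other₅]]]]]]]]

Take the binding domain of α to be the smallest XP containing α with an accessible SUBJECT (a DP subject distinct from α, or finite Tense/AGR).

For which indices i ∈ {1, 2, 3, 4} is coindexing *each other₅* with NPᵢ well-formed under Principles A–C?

{4}

*each other* is an anaphor, so Principle A applies: it must be bound in its binding domain.
Binding domain of *each other₅*: the embedded TP, whose subject is the lawyers₄.
*the musicians₁* c-commands the anaphor but is outside its binding domain → cannot satisfy Principle A.
*the jurors₂* c-commands the anaphor but is outside its binding domain → cannot satisfy Principle A.
*the witnesses₃* c-commands the anaphor but is outside its binding domain → cannot satisfy Principle A.
*the lawyers₄* c-commands the anaphor within its binding domain → licit binder.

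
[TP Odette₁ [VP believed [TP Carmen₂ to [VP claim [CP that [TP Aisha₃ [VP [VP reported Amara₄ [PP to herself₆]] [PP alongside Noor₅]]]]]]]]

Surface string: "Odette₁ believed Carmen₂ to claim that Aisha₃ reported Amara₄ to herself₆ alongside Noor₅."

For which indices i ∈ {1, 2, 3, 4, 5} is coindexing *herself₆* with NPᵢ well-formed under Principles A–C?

{3, 4}

*herself* is an anaphor, so Principle A applies: it must be bound in its binding domain.
Binding domain of *herself₆*: the embedded TP, whose subject is Aisha₃.
*Odette₁* c-commands the anaphor but is outside its binding domain → cannot satisfy Principle A.
*Carmen₂* c-commands the anaphor but is outside its binding domain → cannot satisfy Principle A.
*Aisha₃* c-commands the anaphor within its binding domain → licit binder.
*Amara₄* c-commands the anaphor within its binding domain → licit binder.
*Noor₅* does not c-command the anaphor → cannot bind it.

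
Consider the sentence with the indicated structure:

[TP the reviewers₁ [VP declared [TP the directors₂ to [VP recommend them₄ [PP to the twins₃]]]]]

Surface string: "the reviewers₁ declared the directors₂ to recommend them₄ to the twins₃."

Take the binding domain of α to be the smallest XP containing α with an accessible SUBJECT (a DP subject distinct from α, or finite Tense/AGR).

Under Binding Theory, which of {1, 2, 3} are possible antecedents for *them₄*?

*them* is a pronoun, so Principle B applies: it must be free in its binding domain.
Binding domain of *them₄*: the embedded TP, whose subject is the directors₂.
*the reviewers₁* c-commands the pronoun but from outside its binding domain, and is not c-commanded by it → coindexation permitted.
*the directors₂* c-commands the pronoun within its binding domain → coindexation would violate Principle B.
*the twins₃*: the pronoun c-commands this R-expression → coindexation would violate Principle C on *the twins₃*.

{1}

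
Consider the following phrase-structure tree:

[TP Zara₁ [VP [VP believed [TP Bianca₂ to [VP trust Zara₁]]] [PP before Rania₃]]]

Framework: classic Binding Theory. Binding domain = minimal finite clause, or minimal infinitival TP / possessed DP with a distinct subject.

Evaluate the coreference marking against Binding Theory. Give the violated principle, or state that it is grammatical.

The two coindexed NPs are *Zara₁* (the lower occurrence) and *Zara₁* (the higher occurrence).
*Zara₁* (the lower occurrence) is an R-expression. Principle C requires it to be free everywhere.
*Zara₁* (the higher occurrence) c-commands it and carries the same index.
The R-expression is bound → Principle C violation.

Principle C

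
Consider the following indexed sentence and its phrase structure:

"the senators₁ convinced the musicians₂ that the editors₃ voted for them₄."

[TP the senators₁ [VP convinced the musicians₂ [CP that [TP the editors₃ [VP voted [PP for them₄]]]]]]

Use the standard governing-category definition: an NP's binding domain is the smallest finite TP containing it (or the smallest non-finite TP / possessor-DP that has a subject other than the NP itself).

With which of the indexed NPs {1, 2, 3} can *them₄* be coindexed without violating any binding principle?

*them* is a pronoun, so Principle B applies: it must be free in its binding domain.
Binding domain of *them₄*: the embedded TP, whose subject is the editors₃.
*the senators₁* c-commands the pronoun but from outside its binding domain, and is not c-commanded by it → coindexation permitted.
*the musicians₂* c-commands the pronoun but from outside its binding domain, and is not c-commanded by it → coindexation permitted.
*the editors₃* c-commands the pronoun within its binding domain → coindexation would violate Principle B.

{1, 2}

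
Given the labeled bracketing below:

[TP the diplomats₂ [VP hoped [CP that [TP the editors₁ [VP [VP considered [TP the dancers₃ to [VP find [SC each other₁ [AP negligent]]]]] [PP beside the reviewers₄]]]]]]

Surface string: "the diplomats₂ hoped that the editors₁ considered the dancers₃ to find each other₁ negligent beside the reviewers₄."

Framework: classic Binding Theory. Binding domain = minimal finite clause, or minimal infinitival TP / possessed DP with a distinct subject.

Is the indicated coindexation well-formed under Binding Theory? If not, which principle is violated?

Principle A

The two coindexed NPs are *the editors₁* and *each other₁*.
*each other₁* is an anaphor. Principle A requires it to be bound within its binding domain — the embedded TP, whose subject is the dancers₃.
Within that domain it is c-commanded by *the dancers₃*, which does not share its index.
*the editors₁* does c-command the anaphor, but from outside its binding domain.
The anaphor is unbound in its domain → Principle A violation.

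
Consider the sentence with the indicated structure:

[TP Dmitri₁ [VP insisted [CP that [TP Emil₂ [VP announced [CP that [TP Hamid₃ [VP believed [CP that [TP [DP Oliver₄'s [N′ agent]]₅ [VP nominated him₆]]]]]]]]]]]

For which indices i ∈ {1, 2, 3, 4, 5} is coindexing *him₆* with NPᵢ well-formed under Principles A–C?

{1, 2, 3, 4}

*him* is a pronoun, so Principle B applies: it must be free in its binding domain.
Binding domain of *him₆*: the embedded TP, whose subject is [Oliver₄'s agent]₅.
*Dmitri₁* c-commands the pronoun but from outside its binding domain, and is not c-commanded by it → coindexation permitted.
*Emil₂* c-commands the pronoun but from outside its binding domain, and is not c-commanded by it → coindexation permitted.
*Hamid₃* c-commands the pronoun but from outside its binding domain, and is not c-commanded by it → coindexation permitted.
*Oliver₄* and the pronoun do not c-command one another → neither Principle B nor Principle C is at stake; coindexation permitted.
*[Oliver₄'s agent]₅* c-commands the pronoun within its binding domain → coindexation would violate Principle B.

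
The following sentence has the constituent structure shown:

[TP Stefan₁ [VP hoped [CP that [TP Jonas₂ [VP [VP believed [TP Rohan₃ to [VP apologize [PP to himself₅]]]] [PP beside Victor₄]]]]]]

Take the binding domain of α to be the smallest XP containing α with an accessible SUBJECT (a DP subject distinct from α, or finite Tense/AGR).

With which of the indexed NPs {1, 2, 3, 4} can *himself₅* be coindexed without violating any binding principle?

*himself* is an anaphor, so Principle A applies: it must be bound in its binding domain.
Binding domain of *himself₅*: the embedded TP, whose subject is Rohan₃.
*Stefan₁* c-commands the anaphor but is outside its binding domain → cannot satisfy Principle A.
*Jonas₂* c-commands the anaphor but is outside its binding domain → cannot satisfy Principle A.
*Rohan₃* c-commands the anaphor within its binding domain → licit binder.
*Victor₄* does not c-command the anaphor → cannot bind it.

{3}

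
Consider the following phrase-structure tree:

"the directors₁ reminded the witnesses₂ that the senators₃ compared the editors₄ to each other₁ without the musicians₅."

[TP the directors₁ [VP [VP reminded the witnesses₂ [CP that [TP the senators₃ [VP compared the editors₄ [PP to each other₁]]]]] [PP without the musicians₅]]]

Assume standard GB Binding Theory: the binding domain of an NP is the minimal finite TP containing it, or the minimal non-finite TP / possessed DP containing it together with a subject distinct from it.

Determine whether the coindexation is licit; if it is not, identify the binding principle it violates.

Principle A

The two coindexed NPs are *the directors₁* and *each other₁*.
*each other₁* is an anaphor. Principle A requires it to be bound within its binding domain — the embedded TP, whose subject is the senators₃.
Within that domain it is c-commanded by *the senators₃*, *the editors₄*, none of which share its index.
*the directors₁* does c-command the anaphor, but from outside its binding domain.
The anaphor is unbound in its domain → Principle A violation.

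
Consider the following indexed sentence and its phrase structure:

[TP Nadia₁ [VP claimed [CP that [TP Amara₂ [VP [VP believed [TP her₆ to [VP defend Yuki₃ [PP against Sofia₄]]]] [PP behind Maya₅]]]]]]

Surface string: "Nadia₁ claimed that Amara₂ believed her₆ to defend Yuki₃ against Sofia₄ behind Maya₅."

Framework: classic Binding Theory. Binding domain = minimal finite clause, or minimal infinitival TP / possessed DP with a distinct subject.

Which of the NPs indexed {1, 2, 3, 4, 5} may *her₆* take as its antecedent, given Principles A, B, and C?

*her* is a pronoun, so Principle B applies: it must be free in its binding domain.
Binding domain of *her₆*: the embedded TP, whose subject is Amara₂.
*Nadia₁* c-commands the pronoun but from outside its binding domain, and is not c-commanded by it → coindexation permitted.
*Amara₂* c-commands the pronoun within its binding domain → coindexation would violate Principle B.
*Yuki₃*: the pronoun c-commands this R-expression → coindexation would violate Principle C on *Yuki₃*.
*Sofia₄*: the pronoun c-commands this R-expression → coindexation would violate Principle C on *Sofia₄*.
*Maya₅* and the pronoun do not c-command one another → neither Principle B nor Principle C is at stake; coindexation permitted.

{1, 5}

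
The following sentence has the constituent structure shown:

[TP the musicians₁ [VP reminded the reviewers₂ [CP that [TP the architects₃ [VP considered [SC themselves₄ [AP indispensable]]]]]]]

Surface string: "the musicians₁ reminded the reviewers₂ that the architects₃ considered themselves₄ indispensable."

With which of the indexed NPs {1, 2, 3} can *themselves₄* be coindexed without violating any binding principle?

{3}

*themselves* is an anaphor, so Principle A applies: it must be bound in its binding domain.
Binding domain of *themselves₄*: the embedded TP, whose subject is the architects₃.
*the musicians₁* c-commands the anaphor but is outside its binding domain → cannot satisfy Principle A.
*the reviewers₂* c-commands the anaphor but is outside its binding domain → cannot satisfy Principle A.
*the architects₃* c-commands the anaphor within its binding domain → licit binder.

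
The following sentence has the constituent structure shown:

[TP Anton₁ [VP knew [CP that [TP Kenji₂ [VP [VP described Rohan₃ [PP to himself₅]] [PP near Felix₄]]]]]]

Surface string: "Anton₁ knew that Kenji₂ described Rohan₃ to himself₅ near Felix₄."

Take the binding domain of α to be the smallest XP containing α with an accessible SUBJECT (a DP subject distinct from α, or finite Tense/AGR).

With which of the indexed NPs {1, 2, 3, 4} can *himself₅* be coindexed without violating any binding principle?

*himself* is an anaphor, so Principle A applies: it must be bound in its binding domain.
Binding domain of *himself₅*: the embedded TP, whose subject is Kenji₂.
*Anton₁* c-commands the anaphor but is outside its binding domain → cannot satisfy Principle A.
*Kenji₂* c-commands the anaphor within its binding domain → licit binder.
*Rohan₃* c-commands the anaphor within its binding domain → licit binder.
*Felix₄* does not c-command the anaphor → cannot bind it.

{2, 3}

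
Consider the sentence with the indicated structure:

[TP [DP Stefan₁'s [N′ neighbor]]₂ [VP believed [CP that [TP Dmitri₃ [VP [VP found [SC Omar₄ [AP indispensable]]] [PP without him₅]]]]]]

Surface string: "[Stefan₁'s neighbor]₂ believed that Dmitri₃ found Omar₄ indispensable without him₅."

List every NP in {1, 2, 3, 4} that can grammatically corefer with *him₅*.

*him* is a pronoun, so Principle B applies: it must be free in its binding domain.
Binding domain of *him₅*: the embedded TP, whose subject is Dmitri₃.
*Stefan₁* and the pronoun do not c-command one another → neither Principle B nor Principle C is at stake; coindexation permitted.
*[Stefan₁'s neighbor]₂* c-commands the pronoun but from outside its binding domain, and is not c-commanded by it → coindexation permitted.
*Dmitri₃* c-commands the pronoun within its binding domain → coindexation would violate Principle B.
*Omar₄* and the pronoun do not c-command one another → neither Principle B nor Principle C is at stake; coindexation permitted.

{1, 2, 4}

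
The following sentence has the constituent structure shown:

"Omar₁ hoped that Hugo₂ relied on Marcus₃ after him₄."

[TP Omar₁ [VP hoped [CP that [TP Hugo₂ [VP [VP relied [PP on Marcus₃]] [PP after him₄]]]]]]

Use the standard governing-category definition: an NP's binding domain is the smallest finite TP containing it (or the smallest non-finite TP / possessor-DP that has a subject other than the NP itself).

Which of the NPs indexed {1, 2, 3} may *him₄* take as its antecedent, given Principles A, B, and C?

{1, 3}

*him* is a pronoun, so Principle B applies: it must be free in its binding domain.
Binding domain of *him₄*: the embedded TP, whose subject is Hugo₂.
*Omar₁* c-commands the pronoun but from outside its binding domain, and is not c-commanded by it → coindexation permitted.
*Hugo₂* c-commands the pronoun within its binding domain → coindexation would violate Principle B.
*Marcus₃* and the pronoun do not c-command one another → neither Principle B nor Principle C is at stake; coindexation permitted.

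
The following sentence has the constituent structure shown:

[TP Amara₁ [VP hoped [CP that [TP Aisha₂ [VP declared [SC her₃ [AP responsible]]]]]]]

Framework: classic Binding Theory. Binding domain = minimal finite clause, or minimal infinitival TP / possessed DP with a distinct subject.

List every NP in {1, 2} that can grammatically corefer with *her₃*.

{1}

*her* is a pronoun, so Principle B applies: it must be free in its binding domain.
Binding domain of *her₃*: the embedded TP, whose subject is Aisha₂.
*Amara₁* c-commands the pronoun but from outside its binding domain, and is not c-commanded by it → coindexation permitted.
*Aisha₂* c-commands the pronoun within its binding domain → coindexation would violate Principle B.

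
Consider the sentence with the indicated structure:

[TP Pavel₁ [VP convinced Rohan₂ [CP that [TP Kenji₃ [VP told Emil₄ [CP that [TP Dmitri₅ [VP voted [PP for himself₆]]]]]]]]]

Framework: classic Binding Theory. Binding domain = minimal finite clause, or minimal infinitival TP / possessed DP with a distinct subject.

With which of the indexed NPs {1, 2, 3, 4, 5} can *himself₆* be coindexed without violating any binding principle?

{5}

*himself* is an anaphor, so Principle A applies: it must be bound in its binding domain.
Binding domain of *himself₆*: the embedded TP, whose subject is Dmitri₅.
*Pavel₁* c-commands the anaphor but is outside its binding domain → cannot satisfy Principle A.
*Rohan₂* c-commands the anaphor but is outside its binding domain → cannot satisfy Principle A.
*Kenji₃* c-commands the anaphor but is outside its binding domain → cannot satisfy Principle A.
*Emil₄* c-commands the anaphor but is outside its binding domain → cannot satisfy Principle A.
*Dmitri₅* c-commands the anaphor within its binding domain → licit binder.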